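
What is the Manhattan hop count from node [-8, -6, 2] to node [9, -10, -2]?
25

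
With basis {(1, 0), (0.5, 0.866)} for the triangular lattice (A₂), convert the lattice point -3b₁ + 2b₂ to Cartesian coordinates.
(-2, 1.732)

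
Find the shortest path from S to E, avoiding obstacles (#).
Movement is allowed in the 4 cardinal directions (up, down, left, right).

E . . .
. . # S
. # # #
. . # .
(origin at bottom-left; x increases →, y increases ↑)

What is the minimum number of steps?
4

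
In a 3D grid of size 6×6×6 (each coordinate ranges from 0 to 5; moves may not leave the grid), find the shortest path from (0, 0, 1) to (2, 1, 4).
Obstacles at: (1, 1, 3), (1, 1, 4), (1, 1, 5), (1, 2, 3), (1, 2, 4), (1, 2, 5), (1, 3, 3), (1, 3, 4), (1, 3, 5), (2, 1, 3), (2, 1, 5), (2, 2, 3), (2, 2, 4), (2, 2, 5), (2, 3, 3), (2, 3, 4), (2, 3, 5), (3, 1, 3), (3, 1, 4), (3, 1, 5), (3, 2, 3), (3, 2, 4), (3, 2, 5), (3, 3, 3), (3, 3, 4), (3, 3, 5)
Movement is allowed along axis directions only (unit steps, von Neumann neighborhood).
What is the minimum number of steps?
6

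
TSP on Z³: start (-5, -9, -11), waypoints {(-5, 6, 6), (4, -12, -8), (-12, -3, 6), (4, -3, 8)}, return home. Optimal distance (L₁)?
106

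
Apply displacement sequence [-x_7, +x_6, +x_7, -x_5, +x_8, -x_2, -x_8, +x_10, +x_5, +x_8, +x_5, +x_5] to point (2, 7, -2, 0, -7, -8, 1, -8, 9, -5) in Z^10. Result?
(2, 6, -2, 0, -5, -7, 1, -7, 9, -4)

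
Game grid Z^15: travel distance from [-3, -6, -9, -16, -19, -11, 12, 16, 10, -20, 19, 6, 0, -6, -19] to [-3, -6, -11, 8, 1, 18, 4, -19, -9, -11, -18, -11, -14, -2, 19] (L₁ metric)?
256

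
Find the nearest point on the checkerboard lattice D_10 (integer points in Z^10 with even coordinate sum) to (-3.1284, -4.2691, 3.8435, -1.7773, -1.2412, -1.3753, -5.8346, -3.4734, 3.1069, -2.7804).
(-3, -4, 4, -2, -1, -1, -6, -3, 3, -3)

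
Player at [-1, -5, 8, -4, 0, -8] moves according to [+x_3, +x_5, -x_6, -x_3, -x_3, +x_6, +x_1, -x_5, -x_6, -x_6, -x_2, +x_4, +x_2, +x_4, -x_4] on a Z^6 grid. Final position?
(0, -5, 7, -3, 0, -10)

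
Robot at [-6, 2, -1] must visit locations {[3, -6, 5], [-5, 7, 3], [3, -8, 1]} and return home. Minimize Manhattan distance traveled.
60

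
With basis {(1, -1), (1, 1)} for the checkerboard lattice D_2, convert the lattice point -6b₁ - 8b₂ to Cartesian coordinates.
(-14, -2)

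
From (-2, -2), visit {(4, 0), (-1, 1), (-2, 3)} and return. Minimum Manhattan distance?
22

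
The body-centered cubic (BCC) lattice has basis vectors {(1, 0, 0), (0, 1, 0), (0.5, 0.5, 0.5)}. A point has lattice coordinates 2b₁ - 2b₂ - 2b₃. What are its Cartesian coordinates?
(1, -3, -1)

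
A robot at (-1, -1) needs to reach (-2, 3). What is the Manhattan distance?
5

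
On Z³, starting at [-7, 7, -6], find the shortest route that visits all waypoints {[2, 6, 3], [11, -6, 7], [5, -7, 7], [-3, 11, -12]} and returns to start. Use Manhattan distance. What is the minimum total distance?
110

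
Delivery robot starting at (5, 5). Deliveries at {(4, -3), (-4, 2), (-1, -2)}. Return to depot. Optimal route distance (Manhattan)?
34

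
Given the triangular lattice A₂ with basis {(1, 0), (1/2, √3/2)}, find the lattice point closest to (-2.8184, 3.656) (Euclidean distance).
(-3, 3.464)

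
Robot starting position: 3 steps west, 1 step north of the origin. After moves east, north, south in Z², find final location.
(-2, 1)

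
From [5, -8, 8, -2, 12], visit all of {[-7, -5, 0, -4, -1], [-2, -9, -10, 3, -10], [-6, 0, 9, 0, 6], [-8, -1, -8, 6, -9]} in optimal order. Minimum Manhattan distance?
105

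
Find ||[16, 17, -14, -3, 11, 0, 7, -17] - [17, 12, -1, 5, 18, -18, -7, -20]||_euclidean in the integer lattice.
28.931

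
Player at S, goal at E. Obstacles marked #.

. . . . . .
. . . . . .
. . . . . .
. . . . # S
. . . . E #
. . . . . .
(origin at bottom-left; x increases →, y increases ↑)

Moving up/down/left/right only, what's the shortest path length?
6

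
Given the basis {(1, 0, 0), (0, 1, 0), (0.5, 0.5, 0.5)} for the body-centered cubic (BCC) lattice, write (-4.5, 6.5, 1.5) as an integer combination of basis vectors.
-6b₁ + 5b₂ + 3b₃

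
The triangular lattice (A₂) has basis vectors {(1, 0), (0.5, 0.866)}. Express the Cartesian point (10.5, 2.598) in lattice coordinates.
9b₁ + 3b₂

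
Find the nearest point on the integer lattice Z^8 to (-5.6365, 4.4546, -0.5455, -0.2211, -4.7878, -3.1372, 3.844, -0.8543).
(-6, 4, -1, 0, -5, -3, 4, -1)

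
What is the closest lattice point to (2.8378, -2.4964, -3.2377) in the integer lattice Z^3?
(3, -2, -3)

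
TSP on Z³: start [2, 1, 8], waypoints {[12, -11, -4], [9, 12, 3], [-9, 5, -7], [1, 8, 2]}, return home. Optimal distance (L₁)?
130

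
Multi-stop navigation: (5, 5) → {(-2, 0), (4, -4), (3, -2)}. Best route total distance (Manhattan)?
20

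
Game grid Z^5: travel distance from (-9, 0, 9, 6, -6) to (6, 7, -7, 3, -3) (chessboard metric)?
16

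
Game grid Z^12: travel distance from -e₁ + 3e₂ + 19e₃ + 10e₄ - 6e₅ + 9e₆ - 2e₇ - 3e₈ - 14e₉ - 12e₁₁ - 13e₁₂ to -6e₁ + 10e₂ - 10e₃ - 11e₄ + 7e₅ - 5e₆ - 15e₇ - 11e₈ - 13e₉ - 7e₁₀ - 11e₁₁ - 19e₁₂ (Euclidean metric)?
45.1774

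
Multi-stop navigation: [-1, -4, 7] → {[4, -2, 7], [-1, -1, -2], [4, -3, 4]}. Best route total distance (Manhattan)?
24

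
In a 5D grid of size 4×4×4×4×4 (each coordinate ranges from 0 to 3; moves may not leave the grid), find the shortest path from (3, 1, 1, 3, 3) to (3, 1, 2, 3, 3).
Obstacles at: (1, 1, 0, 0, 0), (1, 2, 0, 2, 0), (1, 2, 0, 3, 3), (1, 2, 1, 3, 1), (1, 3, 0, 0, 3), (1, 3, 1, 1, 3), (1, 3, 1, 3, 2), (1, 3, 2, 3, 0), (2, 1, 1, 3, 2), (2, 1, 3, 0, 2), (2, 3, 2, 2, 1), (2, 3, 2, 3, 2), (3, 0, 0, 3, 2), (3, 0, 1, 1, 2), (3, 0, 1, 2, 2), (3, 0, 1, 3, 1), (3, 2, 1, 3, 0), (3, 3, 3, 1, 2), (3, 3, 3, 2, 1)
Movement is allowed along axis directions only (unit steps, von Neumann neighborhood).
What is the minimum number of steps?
1
(one shortest path: (3, 1, 1, 3, 3) → (3, 1, 2, 3, 3))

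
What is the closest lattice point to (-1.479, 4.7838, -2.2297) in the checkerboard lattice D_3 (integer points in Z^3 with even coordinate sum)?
(-1, 5, -2)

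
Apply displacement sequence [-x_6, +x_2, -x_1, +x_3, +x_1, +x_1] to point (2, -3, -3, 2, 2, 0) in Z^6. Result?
(3, -2, -2, 2, 2, -1)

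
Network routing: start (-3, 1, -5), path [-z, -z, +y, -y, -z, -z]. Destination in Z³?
(-3, 1, -9)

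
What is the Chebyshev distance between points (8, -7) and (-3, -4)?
11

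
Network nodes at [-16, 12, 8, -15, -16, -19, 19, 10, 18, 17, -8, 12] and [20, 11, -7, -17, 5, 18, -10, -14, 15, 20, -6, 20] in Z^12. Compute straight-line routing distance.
69.5629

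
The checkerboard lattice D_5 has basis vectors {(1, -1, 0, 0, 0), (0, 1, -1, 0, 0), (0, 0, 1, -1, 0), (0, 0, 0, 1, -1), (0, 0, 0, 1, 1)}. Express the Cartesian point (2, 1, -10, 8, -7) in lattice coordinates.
2b₁ + 3b₂ - 7b₃ + 4b₄ - 3b₅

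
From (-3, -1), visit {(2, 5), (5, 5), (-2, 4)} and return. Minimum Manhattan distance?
28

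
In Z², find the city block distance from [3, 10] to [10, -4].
21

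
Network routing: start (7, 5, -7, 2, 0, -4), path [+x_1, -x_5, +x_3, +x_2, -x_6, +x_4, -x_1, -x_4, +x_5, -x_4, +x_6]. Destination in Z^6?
(7, 6, -6, 1, 0, -4)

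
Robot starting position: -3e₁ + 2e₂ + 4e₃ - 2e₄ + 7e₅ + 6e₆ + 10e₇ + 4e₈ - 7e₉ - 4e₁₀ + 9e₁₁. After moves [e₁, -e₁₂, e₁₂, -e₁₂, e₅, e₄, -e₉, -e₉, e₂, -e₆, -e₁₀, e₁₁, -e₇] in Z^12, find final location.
(-2, 3, 4, -1, 8, 5, 9, 4, -9, -5, 10, -1)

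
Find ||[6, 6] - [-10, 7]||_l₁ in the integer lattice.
17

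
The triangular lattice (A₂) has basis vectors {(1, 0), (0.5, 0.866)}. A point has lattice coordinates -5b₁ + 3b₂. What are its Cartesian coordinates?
(-3.5, 2.598)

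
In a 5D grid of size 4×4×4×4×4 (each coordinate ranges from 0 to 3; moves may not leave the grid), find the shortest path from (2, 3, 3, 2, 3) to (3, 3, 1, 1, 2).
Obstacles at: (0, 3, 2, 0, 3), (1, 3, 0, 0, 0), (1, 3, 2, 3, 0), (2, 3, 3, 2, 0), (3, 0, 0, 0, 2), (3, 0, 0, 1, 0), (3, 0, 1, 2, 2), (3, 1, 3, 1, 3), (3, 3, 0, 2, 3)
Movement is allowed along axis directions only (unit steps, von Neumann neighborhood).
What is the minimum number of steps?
5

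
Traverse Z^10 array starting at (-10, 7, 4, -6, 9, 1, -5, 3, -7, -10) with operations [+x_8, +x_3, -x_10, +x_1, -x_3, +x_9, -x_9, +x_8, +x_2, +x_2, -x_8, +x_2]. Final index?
(-9, 10, 4, -6, 9, 1, -5, 4, -7, -11)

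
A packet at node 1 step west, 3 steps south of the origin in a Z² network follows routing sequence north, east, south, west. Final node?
(-1, -3)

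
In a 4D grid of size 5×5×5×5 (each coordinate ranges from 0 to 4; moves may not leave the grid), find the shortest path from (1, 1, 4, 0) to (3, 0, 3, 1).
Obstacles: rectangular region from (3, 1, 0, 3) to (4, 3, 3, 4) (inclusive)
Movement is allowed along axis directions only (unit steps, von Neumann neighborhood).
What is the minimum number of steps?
5
(one shortest path: (1, 1, 4, 0) → (2, 1, 4, 0) → (3, 1, 4, 0) → (3, 0, 4, 0) → (3, 0, 3, 0) → (3, 0, 3, 1))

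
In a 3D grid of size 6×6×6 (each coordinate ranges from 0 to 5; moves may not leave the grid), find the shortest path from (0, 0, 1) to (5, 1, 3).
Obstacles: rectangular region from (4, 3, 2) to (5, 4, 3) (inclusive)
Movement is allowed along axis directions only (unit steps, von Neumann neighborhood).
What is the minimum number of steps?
8
(one shortest path: (0, 0, 1) → (1, 0, 1) → (2, 0, 1) → (3, 0, 1) → (4, 0, 1) → (5, 0, 1) → (5, 1, 1) → (5, 1, 2) → (5, 1, 3))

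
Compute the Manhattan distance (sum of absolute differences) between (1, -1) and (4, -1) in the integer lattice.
3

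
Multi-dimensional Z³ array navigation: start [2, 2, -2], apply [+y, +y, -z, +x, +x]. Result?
(4, 4, -3)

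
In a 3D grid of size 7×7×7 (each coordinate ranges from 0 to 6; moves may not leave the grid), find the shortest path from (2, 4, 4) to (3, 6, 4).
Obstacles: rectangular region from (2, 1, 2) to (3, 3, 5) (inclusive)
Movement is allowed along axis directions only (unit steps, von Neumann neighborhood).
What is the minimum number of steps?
3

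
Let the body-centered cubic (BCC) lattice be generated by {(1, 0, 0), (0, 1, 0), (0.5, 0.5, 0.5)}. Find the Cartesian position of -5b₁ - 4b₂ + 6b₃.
(-2, -1, 3)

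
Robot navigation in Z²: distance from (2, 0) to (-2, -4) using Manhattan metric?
8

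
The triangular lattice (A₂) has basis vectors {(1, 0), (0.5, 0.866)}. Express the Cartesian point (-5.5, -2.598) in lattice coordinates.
-4b₁ - 3b₂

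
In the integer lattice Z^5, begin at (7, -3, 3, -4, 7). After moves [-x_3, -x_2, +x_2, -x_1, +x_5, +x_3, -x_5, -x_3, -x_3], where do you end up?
(6, -3, 1, -4, 7)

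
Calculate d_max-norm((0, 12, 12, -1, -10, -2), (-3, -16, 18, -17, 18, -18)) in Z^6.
28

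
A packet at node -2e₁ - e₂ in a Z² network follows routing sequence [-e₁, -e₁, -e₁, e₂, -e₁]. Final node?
(-6, 0)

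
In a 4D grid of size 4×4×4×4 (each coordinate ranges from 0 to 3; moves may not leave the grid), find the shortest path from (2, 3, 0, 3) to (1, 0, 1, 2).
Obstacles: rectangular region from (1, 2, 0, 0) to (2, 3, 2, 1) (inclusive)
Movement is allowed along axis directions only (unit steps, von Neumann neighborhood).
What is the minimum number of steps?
6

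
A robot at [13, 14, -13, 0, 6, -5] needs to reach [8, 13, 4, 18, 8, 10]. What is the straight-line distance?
29.4618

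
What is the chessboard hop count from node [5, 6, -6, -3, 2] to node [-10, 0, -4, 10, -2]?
15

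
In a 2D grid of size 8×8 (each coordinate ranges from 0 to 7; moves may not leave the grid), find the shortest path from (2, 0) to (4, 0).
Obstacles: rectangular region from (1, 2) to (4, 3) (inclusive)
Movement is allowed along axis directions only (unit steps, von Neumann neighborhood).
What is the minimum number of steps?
2
(one shortest path: (2, 0) → (3, 0) → (4, 0))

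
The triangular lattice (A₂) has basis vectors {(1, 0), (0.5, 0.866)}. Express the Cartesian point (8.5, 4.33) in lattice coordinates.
6b₁ + 5b₂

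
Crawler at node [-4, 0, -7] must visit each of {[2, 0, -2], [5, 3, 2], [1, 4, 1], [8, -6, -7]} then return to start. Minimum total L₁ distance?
64
(one optimal route: (-4, 0, -7) → (2, 0, -2) → (1, 4, 1) → (5, 3, 2) → (8, -6, -7) → (-4, 0, -7))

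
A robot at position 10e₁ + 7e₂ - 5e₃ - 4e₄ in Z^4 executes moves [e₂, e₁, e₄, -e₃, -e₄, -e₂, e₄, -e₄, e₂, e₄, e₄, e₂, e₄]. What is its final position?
(11, 9, -6, -1)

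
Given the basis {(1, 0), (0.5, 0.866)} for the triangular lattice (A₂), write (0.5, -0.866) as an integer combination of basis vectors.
b₁ - b₂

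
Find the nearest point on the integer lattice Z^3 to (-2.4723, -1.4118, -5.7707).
(-2, -1, -6)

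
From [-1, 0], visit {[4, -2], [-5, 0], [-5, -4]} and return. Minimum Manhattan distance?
26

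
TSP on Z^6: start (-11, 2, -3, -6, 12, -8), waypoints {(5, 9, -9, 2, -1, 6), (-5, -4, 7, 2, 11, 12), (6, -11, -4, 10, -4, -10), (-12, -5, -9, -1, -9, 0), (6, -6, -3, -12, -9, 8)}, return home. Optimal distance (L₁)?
304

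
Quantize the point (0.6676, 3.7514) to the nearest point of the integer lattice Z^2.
(1, 4)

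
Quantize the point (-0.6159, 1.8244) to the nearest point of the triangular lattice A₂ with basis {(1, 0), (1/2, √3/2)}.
(-1, 1.732)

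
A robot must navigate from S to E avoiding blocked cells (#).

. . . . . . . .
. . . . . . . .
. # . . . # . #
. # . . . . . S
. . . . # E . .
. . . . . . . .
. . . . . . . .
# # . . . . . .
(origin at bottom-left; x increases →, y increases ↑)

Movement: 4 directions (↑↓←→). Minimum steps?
3
(one shortest path: (7, 4) → (6, 4) → (5, 4) → (5, 3))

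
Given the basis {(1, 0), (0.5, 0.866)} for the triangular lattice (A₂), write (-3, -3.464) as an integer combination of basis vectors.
-b₁ - 4b₂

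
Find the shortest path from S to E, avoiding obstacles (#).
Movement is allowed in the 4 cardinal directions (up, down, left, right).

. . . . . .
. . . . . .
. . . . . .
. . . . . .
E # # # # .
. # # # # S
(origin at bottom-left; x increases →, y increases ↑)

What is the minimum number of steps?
8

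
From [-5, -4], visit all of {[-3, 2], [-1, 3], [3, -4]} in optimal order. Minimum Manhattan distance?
22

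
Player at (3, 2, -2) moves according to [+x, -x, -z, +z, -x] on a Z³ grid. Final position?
(2, 2, -2)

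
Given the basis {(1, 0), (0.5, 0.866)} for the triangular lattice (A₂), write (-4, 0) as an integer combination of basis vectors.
-4b₁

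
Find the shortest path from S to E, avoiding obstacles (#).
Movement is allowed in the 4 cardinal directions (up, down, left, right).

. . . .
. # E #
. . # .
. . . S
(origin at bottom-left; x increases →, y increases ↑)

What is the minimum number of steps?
9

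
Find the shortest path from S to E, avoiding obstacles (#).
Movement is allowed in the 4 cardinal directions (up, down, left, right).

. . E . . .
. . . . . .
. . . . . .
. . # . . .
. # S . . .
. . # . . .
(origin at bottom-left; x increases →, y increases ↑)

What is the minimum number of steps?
6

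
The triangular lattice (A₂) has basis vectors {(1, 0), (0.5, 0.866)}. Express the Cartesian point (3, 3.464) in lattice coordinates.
b₁ + 4b₂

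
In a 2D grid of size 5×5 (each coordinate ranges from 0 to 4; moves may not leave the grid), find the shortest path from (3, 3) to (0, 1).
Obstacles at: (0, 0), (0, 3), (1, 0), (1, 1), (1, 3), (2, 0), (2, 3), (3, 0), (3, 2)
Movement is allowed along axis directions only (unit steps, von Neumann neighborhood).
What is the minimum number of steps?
9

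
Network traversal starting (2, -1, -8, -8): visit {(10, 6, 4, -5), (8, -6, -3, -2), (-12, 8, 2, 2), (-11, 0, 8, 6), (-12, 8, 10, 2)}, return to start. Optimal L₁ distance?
146
(one optimal route: (2, -1, -8, -8) → (8, -6, -3, -2) → (10, 6, 4, -5) → (-12, 8, 2, 2) → (-12, 8, 10, 2) → (-11, 0, 8, 6) → (2, -1, -8, -8))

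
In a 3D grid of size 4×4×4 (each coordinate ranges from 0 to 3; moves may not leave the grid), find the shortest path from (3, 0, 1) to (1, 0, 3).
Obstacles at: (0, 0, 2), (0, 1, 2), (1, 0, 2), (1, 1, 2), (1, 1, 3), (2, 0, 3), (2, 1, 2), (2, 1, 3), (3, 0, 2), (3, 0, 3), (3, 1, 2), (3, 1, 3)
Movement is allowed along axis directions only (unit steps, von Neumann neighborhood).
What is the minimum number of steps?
10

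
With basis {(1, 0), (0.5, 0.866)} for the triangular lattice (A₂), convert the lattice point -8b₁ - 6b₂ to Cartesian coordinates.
(-11, -5.196)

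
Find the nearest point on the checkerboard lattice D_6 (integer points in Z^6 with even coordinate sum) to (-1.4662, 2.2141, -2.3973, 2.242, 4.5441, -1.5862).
(-1, 2, -2, 2, 5, -2)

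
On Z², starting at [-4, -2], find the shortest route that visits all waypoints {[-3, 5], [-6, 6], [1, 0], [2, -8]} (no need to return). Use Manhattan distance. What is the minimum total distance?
32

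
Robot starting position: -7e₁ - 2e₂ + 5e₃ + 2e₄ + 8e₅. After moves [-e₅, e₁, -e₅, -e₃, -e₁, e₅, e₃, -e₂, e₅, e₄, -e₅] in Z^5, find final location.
(-7, -3, 5, 3, 7)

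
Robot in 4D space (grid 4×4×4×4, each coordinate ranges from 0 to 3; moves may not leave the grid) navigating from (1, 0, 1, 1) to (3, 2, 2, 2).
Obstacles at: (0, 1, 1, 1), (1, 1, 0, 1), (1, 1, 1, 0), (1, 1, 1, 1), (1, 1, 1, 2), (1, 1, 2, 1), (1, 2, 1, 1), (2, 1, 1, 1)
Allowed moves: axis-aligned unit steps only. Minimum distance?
6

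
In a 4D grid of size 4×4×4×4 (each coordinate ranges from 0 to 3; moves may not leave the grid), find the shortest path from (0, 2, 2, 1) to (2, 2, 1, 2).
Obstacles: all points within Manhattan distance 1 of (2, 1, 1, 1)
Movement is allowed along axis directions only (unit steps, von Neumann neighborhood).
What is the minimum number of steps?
4
(one shortest path: (0, 2, 2, 1) → (1, 2, 2, 1) → (2, 2, 2, 1) → (2, 2, 2, 2) → (2, 2, 1, 2))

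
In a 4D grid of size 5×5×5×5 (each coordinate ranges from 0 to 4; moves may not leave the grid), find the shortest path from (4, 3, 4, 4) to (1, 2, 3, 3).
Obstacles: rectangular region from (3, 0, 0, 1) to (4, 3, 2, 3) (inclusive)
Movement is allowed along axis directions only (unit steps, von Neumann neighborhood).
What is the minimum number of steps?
6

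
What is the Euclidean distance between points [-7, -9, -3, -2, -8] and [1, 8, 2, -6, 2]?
22.2261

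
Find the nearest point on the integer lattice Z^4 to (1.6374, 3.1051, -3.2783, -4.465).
(2, 3, -3, -4)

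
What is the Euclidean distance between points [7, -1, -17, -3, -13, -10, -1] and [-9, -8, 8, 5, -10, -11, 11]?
33.8821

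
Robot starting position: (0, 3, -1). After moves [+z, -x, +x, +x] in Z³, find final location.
(1, 3, 0)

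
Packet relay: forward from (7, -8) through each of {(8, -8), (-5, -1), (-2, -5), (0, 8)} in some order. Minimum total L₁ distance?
35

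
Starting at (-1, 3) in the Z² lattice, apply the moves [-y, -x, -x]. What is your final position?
(-3, 2)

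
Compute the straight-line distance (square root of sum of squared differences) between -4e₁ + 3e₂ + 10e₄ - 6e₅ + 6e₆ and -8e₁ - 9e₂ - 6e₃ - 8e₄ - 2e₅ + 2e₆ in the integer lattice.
23.4947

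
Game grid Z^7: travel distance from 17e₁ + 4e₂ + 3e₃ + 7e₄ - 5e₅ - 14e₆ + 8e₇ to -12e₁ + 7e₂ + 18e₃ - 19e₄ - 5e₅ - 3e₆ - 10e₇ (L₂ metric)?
46.8615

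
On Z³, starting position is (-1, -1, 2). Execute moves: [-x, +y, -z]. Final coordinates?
(-2, 0, 1)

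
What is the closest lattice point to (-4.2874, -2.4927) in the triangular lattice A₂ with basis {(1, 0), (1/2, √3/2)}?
(-4.5, -2.598)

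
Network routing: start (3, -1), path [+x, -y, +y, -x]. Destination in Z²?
(3, -1)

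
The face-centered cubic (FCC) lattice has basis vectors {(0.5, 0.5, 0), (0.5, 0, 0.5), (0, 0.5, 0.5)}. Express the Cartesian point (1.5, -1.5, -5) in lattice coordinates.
5b₁ - 2b₂ - 8b₃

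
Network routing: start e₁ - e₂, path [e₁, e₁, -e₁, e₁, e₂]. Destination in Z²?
(3, 0)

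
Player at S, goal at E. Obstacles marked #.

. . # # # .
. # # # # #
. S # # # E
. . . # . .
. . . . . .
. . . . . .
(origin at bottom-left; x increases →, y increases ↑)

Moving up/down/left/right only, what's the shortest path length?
8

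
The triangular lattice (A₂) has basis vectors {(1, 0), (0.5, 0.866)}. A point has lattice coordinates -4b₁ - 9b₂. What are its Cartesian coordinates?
(-8.5, -7.794)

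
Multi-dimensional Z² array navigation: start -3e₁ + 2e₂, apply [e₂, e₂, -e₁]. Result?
(-4, 4)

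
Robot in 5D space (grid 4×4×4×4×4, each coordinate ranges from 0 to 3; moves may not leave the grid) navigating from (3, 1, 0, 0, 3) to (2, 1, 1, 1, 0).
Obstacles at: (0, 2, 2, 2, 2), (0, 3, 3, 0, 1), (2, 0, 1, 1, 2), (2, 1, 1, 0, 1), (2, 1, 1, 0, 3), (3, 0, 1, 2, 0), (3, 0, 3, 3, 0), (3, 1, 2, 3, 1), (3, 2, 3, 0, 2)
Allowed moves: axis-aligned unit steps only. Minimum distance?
6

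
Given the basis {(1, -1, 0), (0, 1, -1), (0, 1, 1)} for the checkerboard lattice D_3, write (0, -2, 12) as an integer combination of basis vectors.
-7b₂ + 5b₃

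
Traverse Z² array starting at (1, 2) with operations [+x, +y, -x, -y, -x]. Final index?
(0, 2)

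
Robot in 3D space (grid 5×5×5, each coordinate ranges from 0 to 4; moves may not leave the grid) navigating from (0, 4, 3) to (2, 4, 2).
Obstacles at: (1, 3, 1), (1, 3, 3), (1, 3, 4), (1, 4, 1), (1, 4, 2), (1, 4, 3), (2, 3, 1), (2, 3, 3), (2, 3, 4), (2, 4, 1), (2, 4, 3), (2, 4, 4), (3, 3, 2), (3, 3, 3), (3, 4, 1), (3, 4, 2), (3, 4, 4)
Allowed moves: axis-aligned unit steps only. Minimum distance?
5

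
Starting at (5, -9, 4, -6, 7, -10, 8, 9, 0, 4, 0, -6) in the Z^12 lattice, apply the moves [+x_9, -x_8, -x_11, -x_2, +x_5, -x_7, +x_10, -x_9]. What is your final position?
(5, -10, 4, -6, 8, -10, 7, 8, 0, 5, -1, -6)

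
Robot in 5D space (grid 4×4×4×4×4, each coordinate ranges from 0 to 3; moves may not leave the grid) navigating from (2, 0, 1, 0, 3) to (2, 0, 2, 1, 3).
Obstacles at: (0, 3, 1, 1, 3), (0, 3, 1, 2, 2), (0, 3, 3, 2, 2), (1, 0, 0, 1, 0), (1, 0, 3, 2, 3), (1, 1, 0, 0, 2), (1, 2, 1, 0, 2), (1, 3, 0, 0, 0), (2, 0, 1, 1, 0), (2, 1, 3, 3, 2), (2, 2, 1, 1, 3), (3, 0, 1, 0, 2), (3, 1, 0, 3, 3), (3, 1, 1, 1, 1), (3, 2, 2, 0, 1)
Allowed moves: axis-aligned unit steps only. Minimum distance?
2
(one shortest path: (2, 0, 1, 0, 3) → (2, 0, 2, 0, 3) → (2, 0, 2, 1, 3))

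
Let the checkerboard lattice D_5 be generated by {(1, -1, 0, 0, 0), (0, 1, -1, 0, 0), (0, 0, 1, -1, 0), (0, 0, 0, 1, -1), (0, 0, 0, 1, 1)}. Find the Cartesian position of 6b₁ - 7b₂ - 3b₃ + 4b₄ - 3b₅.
(6, -13, 4, 4, -7)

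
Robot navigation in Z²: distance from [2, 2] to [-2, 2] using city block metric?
4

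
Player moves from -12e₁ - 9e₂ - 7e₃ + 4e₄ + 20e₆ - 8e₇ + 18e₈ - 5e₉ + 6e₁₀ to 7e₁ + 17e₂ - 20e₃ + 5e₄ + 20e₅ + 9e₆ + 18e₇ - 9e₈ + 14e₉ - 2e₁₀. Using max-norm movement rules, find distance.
27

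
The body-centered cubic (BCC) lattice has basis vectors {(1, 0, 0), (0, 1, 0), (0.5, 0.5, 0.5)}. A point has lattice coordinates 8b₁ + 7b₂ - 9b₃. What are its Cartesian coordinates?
(3.5, 2.5, -4.5)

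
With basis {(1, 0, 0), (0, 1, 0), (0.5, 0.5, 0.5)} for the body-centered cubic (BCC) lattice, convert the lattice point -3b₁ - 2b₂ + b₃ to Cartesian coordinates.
(-2.5, -1.5, 0.5)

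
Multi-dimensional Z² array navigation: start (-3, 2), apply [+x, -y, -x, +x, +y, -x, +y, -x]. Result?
(-4, 3)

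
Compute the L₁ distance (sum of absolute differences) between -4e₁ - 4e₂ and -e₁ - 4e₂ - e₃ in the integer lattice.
4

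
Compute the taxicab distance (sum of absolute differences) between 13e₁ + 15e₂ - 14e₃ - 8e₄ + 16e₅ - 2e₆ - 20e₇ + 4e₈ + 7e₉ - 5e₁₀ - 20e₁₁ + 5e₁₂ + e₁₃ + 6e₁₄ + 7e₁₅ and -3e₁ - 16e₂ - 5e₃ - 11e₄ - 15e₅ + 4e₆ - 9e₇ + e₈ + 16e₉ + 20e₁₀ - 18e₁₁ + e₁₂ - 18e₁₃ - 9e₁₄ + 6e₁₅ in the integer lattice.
185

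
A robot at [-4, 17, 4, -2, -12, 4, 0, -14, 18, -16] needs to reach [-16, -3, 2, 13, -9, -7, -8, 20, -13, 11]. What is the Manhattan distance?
163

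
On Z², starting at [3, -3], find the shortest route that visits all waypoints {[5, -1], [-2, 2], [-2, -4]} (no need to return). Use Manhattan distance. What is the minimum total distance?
20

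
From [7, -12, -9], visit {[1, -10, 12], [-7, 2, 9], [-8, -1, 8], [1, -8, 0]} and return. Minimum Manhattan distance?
100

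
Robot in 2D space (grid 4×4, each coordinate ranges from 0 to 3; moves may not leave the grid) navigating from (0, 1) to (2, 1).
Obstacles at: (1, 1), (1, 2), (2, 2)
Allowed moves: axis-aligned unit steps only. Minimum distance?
4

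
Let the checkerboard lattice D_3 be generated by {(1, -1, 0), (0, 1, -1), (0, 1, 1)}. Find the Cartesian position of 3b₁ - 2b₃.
(3, -5, -2)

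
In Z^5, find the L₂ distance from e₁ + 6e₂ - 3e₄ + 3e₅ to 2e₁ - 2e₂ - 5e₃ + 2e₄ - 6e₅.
14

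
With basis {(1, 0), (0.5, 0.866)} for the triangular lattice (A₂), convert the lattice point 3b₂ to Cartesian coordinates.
(1.5, 2.598)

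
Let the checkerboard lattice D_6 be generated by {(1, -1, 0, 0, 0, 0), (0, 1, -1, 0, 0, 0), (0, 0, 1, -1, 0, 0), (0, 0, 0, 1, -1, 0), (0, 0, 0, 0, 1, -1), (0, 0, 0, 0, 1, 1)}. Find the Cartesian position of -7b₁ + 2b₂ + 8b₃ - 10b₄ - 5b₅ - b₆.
(-7, 9, 6, -18, 4, 4)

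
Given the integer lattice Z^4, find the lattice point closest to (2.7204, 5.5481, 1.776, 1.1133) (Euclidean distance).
(3, 6, 2, 1)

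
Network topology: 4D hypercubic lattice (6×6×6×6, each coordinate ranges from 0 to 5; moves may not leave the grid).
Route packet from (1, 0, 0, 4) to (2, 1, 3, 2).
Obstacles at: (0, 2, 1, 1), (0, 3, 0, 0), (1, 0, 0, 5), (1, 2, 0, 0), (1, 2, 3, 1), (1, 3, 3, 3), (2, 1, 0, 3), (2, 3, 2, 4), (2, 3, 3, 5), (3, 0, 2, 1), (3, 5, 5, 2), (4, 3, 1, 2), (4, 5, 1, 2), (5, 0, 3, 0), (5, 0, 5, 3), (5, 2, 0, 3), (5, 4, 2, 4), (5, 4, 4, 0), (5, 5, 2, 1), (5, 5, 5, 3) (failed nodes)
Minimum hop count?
7
(one shortest path: (1, 0, 0, 4) → (2, 0, 0, 4) → (2, 1, 0, 4) → (2, 1, 1, 4) → (2, 1, 2, 4) → (2, 1, 3, 4) → (2, 1, 3, 3) → (2, 1, 3, 2))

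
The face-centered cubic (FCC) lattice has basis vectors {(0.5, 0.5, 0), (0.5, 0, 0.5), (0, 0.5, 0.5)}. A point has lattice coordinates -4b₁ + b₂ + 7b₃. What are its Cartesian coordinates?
(-1.5, 1.5, 4)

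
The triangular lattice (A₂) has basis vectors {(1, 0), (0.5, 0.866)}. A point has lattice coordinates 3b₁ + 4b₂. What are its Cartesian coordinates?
(5, 3.464)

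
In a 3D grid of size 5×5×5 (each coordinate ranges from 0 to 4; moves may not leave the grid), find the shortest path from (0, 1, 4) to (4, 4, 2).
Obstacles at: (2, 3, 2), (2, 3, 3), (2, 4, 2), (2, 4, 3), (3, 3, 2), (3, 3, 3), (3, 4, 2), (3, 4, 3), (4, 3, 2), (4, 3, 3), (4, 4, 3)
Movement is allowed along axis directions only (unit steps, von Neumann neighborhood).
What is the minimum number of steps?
11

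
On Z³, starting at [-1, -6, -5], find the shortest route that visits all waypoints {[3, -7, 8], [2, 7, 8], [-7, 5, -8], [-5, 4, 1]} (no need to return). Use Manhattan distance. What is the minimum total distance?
62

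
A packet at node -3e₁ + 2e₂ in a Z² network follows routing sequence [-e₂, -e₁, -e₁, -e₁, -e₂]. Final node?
(-6, 0)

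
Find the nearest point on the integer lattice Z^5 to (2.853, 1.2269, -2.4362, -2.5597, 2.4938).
(3, 1, -2, -3, 2)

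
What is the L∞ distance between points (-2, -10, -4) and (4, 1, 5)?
11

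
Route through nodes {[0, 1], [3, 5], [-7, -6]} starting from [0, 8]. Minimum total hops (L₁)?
27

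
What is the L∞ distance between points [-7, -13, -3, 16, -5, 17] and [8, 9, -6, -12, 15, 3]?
28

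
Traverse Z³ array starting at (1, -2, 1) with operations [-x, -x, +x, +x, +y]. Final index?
(1, -1, 1)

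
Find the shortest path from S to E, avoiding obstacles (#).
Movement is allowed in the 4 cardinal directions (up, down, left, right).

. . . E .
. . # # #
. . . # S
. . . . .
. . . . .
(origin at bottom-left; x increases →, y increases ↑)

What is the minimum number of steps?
9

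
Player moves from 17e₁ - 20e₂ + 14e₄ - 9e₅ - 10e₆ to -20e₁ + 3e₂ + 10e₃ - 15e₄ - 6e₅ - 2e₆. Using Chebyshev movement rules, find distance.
37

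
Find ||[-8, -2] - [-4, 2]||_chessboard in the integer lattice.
4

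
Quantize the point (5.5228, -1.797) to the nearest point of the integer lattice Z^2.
(6, -2)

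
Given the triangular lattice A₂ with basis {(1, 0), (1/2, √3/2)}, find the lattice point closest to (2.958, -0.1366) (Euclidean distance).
(3, 0)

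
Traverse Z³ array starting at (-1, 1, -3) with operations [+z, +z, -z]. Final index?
(-1, 1, -2)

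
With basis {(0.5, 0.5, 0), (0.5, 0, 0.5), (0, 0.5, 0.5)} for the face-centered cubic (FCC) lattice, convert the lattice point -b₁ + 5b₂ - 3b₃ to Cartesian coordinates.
(2, -2, 1)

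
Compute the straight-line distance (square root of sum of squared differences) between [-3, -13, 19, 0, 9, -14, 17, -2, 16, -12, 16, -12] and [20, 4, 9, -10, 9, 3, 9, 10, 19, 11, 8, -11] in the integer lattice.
46.0217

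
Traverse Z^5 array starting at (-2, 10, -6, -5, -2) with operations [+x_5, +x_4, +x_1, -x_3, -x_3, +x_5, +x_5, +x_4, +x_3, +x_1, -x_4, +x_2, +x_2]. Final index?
(0, 12, -7, -4, 1)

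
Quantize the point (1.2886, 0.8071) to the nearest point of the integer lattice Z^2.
(1, 1)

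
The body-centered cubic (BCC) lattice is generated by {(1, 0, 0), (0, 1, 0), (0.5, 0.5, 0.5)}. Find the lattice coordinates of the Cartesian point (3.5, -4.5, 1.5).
2b₁ - 6b₂ + 3b₃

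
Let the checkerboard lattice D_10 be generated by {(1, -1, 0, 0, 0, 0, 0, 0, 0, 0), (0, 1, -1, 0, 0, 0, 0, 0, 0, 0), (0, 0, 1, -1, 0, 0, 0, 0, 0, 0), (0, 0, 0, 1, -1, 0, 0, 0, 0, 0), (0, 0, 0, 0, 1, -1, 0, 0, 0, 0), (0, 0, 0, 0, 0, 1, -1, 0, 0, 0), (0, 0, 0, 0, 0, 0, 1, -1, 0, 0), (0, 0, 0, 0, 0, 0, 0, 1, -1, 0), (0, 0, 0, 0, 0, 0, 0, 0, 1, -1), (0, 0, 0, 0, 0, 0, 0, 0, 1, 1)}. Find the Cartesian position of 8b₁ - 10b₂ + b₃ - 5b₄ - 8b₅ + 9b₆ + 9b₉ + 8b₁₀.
(8, -18, 11, -6, -3, 17, -9, 0, 17, -1)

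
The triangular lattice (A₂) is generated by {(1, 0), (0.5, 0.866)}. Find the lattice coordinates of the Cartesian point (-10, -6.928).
-6b₁ - 8b₂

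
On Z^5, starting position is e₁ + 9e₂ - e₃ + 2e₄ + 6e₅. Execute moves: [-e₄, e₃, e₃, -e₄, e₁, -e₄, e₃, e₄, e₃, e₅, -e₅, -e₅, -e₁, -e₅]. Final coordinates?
(1, 9, 3, 0, 4)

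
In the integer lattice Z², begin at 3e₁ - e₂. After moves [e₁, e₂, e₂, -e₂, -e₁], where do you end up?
(3, 0)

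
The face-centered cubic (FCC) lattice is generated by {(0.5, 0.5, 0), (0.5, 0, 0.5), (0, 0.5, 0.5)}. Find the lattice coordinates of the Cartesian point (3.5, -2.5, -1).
2b₁ + 5b₂ - 7b₃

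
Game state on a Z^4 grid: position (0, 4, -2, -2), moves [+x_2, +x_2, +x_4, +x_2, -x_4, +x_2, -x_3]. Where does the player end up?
(0, 8, -3, -2)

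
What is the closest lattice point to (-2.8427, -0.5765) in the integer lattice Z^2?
(-3, -1)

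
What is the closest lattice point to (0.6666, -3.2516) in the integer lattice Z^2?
(1, -3)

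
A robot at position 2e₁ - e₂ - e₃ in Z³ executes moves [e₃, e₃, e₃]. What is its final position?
(2, -1, 2)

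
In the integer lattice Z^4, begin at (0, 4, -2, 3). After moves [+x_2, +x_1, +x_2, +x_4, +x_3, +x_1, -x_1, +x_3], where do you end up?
(1, 6, 0, 4)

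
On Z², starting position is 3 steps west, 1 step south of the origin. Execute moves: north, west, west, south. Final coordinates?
(-5, -1)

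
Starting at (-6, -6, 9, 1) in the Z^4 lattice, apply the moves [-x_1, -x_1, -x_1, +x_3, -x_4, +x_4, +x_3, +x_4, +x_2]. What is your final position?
(-9, -5, 11, 2)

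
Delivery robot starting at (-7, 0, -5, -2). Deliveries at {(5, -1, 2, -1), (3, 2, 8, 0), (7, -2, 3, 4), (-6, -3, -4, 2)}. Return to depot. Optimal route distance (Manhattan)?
80
(one optimal route: (-7, 0, -5, -2) → (3, 2, 8, 0) → (5, -1, 2, -1) → (7, -2, 3, 4) → (-6, -3, -4, 2) → (-7, 0, -5, -2))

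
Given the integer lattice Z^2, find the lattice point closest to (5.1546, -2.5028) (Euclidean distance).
(5, -3)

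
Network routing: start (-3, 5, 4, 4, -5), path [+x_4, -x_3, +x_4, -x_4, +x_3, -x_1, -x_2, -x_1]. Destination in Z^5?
(-5, 4, 4, 5, -5)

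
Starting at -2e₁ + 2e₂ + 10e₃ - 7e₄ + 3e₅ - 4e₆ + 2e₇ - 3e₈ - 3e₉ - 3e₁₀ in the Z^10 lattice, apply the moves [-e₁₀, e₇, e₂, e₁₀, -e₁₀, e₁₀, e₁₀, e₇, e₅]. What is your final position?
(-2, 3, 10, -7, 4, -4, 4, -3, -3, -2)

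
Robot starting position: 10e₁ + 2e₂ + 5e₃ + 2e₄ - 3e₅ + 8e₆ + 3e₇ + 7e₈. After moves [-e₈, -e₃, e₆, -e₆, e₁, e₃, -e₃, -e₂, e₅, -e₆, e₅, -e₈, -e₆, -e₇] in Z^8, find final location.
(11, 1, 4, 2, -1, 6, 2, 5)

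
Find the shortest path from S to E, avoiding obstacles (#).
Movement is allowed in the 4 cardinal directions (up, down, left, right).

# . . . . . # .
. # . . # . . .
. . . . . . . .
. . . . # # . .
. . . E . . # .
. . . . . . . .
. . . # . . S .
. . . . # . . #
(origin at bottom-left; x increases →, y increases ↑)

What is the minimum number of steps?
5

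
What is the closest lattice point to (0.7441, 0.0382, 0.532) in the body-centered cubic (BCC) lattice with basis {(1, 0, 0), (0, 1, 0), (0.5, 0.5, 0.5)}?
(0.5, 0.5, 0.5)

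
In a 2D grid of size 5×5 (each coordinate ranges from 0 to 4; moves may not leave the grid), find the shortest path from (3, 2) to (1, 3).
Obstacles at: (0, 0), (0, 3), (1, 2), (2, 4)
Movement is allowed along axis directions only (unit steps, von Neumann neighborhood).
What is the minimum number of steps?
3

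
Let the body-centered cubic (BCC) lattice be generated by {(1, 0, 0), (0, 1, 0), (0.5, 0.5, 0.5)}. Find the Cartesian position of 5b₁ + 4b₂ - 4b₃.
(3, 2, -2)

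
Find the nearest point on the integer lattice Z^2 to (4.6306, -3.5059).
(5, -4)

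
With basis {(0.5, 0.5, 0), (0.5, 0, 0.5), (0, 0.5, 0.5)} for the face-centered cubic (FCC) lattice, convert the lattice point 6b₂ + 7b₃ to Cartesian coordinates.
(3, 3.5, 6.5)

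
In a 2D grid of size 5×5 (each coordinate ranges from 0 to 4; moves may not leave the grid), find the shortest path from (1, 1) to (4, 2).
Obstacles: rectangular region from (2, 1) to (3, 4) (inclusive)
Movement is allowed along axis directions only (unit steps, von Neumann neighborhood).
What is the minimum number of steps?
6
(one shortest path: (1, 1) → (1, 0) → (2, 0) → (3, 0) → (4, 0) → (4, 1) → (4, 2))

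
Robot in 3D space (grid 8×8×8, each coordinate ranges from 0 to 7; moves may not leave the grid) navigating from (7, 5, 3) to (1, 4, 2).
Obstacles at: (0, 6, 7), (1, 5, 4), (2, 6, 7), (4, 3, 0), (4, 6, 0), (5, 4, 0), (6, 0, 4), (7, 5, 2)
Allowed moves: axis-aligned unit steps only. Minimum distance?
8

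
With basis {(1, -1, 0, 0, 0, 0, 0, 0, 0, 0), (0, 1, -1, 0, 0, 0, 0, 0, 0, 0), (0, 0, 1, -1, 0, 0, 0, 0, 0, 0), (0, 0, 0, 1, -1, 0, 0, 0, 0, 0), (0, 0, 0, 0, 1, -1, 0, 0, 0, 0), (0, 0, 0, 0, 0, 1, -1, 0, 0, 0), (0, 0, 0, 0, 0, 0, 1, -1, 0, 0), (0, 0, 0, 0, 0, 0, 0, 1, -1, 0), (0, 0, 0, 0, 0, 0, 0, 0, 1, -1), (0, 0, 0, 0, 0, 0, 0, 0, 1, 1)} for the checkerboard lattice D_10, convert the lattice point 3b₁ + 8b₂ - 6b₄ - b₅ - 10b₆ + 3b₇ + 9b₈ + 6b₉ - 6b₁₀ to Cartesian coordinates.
(3, 5, -8, -6, 5, -9, 13, 6, -9, -12)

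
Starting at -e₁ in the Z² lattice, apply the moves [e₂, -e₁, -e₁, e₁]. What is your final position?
(-2, 1)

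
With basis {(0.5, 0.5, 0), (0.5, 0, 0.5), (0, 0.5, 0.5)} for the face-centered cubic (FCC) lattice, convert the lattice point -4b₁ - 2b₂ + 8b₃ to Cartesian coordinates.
(-3, 2, 3)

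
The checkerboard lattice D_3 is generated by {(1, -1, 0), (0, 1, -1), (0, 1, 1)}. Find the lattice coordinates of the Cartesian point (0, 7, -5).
6b₂ + b₃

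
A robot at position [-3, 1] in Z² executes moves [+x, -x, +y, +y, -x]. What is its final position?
(-4, 3)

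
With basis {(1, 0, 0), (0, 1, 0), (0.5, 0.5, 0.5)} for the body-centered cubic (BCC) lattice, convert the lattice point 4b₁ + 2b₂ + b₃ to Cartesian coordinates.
(4.5, 2.5, 0.5)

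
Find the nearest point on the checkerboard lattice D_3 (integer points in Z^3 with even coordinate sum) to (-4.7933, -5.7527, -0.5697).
(-5, -6, -1)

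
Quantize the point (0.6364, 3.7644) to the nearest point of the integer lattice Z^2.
(1, 4)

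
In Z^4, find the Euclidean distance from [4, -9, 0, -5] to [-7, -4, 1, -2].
12.49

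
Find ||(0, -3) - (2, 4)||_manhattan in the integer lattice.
9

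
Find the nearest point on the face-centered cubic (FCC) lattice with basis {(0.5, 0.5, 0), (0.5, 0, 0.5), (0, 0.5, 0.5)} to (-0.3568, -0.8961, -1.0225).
(0, -1, -1)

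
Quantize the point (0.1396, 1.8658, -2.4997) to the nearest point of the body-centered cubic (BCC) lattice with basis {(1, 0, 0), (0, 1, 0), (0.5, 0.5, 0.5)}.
(0.5, 1.5, -2.5)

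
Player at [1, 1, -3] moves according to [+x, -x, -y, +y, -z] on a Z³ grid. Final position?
(1, 1, -4)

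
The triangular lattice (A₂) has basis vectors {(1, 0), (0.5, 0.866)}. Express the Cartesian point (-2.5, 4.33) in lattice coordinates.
-5b₁ + 5b₂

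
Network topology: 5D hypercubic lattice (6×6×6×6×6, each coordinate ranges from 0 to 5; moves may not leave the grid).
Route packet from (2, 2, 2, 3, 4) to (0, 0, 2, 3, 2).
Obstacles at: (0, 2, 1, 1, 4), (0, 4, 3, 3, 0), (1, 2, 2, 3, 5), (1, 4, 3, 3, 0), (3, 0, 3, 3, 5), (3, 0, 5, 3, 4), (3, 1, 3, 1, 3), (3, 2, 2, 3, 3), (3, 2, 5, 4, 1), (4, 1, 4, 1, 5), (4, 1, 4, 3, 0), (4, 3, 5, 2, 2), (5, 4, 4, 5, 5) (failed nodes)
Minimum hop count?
6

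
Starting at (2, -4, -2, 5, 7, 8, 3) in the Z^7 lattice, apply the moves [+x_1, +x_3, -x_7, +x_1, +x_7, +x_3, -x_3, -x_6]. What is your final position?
(4, -4, -1, 5, 7, 7, 3)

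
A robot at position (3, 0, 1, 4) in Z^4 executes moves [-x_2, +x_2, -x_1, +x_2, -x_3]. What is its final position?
(2, 1, 0, 4)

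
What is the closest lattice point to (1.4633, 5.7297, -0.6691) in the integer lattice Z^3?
(1, 6, -1)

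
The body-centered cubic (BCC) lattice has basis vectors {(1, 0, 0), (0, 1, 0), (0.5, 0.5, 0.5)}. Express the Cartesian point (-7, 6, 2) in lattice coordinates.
-9b₁ + 4b₂ + 4b₃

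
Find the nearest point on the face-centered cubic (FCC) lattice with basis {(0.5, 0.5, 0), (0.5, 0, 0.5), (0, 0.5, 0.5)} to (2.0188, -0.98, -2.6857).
(2, -1, -3)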